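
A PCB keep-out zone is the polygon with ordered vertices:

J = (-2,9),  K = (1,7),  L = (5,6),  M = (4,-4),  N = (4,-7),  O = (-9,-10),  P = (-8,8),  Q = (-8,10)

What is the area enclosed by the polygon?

215.5

Cross-terms: -23, -29, -44, -12, -103, -152, -16, -52  ⇒  Σ = -431
Area = |Σ|/2 = 215.5.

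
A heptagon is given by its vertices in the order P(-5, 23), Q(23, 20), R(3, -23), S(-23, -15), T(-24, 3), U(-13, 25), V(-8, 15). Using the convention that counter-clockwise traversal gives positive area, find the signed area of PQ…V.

P→Q: (-5)(20) − (23)(23) = -629
Q→R: (23)(-23) − (3)(20) = -589
R→S: (3)(-15) − (-23)(-23) = -574
S→T: (-23)(3) − (-24)(-15) = -429
T→U: (-24)(25) − (-13)(3) = -561
U→V: (-13)(15) − (-8)(25) = 5
V→P: (-8)(23) − (-5)(15) = -109
Σ = -2886
Signed area = Σ/2 = -1443 (negative ⇒ clockwise traversal).

-1443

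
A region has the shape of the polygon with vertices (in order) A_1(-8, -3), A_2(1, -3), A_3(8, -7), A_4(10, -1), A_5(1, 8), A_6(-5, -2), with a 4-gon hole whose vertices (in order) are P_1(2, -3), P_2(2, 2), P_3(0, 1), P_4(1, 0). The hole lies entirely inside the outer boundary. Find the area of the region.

108

Outer boundary:
Apply the shoelace formula: 2A = Σ (x_i·y_{i+1} − x_{i+1}·y_i), indices taken mod 6.
Cross-terms: 27, 17, 62, 81, 38, -1  ⇒  Σ = 224
Area = |Σ|/2 = 112.
Hole:
Apply the surveyor's formula: 2A = Σ (x_i·y_{i+1} − x_{i+1}·y_i), indices taken mod 4.
Σ = (10) + (2) + (-1) + (-3) = 8
Area = |Σ|/2 = 4.
Net area = 112 − 4 = 108.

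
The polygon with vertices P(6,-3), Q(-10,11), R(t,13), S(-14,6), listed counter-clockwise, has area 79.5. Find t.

Write out the shoelace sum; only the two edges meeting at R involve t:
2·Area = [((-10)·13 − t·11) + (t·6 − (-14)·13)] + 42
       = -5·t + 94 = 159
⇒ t = -13.

-13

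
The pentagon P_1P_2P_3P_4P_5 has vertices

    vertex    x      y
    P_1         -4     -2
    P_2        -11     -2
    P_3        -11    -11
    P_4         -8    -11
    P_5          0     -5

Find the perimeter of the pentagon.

34

|P_1P_2| = √((-7)² + (0)²) = √49 = 7
|P_2P_3| = √((0)² + (-9)²) = √81 = 9
|P_3P_4| = √((3)² + (0)²) = √9 = 3
|P_4P_5| = √((8)² + (6)²) = √100 = 10
|P_5P_1| = √((-4)² + (3)²) = √25 = 5
Perimeter = 7 + 9 + 3 + 10 + 5 = 34.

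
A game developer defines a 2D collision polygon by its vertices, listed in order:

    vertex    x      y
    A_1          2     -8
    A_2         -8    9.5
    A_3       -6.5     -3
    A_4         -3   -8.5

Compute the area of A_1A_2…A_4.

Apply the surveyor's formula: 2A = Σ (x_i·y_{i+1} − x_{i+1}·y_i), indices taken mod 4.
Cross-terms: -45, 85.75, 46.25, 41  ⇒  Σ = 128
Area = |Σ|/2 = 64.

64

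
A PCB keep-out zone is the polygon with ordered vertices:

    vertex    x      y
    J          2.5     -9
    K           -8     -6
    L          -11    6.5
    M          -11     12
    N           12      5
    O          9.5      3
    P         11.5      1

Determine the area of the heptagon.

303.5

Cross-terms: -87, -118, -60.5, -199, -11.5, -25, -106  ⇒  Σ = -607
Area = |Σ|/2 = 303.5.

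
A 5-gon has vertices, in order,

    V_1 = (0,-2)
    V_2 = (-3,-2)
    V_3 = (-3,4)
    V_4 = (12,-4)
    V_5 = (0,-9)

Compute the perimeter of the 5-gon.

46

|V_1V_2| = √((-3)² + (0)²) = √9 = 3
|V_2V_3| = √((0)² + (6)²) = √36 = 6
|V_3V_4| = √((15)² + (-8)²) = √289 = 17
|V_4V_5| = √((-12)² + (-5)²) = √169 = 13
|V_5V_1| = √((0)² + (7)²) = √49 = 7
Perimeter = 3 + 6 + 17 + 13 + 7 = 46.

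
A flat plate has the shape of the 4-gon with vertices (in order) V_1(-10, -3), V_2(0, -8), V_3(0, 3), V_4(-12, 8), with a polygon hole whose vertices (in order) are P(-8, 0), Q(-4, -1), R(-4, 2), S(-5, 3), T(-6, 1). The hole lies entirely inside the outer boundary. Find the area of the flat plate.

Outer boundary:
Apply the shoelace formula: 2A = Σ (x_i·y_{i+1} − x_{i+1}·y_i), indices taken mod 4.
Cross-terms: 80, 0, 36, 116  ⇒  Σ = 232
Area = |Σ|/2 = 116.
Hole:
Apply the shoelace (surveyor's) formula: 2A = Σ (x_i·y_{i+1} − x_{i+1}·y_i), indices taken mod 5.
Cross-terms: 8, -12, -2, 13, 8  ⇒  Σ = 15
Area = |Σ|/2 = 7.5.
Net area = 116 − 7.5 = 108.5.

108.5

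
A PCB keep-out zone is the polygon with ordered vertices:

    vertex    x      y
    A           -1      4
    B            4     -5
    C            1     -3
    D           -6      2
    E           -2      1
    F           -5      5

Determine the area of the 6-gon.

Apply the surveyor's formula: 2A = Σ (x_i·y_{i+1} − x_{i+1}·y_i), indices taken mod 6.
A→B: (-1)(-5) − (4)(4) = -11
B→C: (4)(-3) − (1)(-5) = -7
C→D: (1)(2) − (-6)(-3) = -16
D→E: (-6)(1) − (-2)(2) = -2
E→F: (-2)(5) − (-5)(1) = -5
F→A: (-5)(4) − (-1)(5) = -15
Σ = -56
Area = |Σ|/2 = 28.

28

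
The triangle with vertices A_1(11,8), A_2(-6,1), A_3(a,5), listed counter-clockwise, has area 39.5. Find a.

Write out the shoelace sum; only the two edges meeting at A_3 involve a:
2·Area = [((-6)·5 − a·1) + (a·8 − 11·5)] + 59
       = 7·a + -26 = 79
⇒ a = 15.

15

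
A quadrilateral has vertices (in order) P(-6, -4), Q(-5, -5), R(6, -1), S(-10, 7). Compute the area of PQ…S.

Apply the surveyor's formula: 2A = Σ (x_i·y_{i+1} − x_{i+1}·y_i), indices taken mod 4.
Cross-terms: 10, 35, 32, 82  ⇒  Σ = 159
Area = |Σ|/2 = 79.5.

79.5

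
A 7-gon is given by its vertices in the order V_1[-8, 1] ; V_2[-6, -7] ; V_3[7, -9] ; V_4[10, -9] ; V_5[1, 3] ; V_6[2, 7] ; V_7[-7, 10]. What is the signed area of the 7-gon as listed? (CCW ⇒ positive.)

Apply the shoelace (surveyor's) formula: 2A = Σ (x_i·y_{i+1} − x_{i+1}·y_i), indices taken mod 7.
V_1→V_2: (-8)(-7) − (-6)(1) = 62
V_2→V_3: (-6)(-9) − (7)(-7) = 103
V_3→V_4: (7)(-9) − (10)(-9) = 27
V_4→V_5: (10)(3) − (1)(-9) = 39
V_5→V_6: (1)(7) − (2)(3) = 1
V_6→V_7: (2)(10) − (-7)(7) = 69
V_7→V_1: (-7)(1) − (-8)(10) = 73
Σ = 374
Signed area = Σ/2 = 187 (positive ⇒ counter-clockwise traversal).

187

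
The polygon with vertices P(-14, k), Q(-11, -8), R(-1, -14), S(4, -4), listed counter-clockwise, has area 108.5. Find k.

-3

The doubled signed area Σ (x_i y_{i+1} − x_{i+1} y_i) is linear in k.
With k=0 it equals 262; the coefficient of k is 15 (from the two edges through P).
So 15·k + 262 = 2·108.5 = 217 ⇒ k = -3.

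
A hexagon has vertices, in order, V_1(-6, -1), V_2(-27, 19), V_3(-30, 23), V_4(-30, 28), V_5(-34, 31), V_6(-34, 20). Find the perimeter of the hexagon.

90

|V_1V_2| = √((-21)² + (20)²) = √841 = 29
|V_2V_3| = √((-3)² + (4)²) = √25 = 5
|V_3V_4| = √((0)² + (5)²) = √25 = 5
|V_4V_5| = √((-4)² + (3)²) = √25 = 5
|V_5V_6| = √((0)² + (-11)²) = √121 = 11
|V_6V_1| = √((28)² + (-21)²) = √1225 = 35
Perimeter = 29 + 5 + 5 + 5 + 11 + 35 = 90.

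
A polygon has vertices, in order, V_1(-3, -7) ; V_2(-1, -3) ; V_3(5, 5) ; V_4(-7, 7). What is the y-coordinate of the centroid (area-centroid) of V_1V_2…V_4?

35/19

Apply the surveyor's formula. First the cross-terms c_i = x_i·y_{i+1} − x_{i+1}·y_i:
  2, 10, 70, 70  ⇒  2A = 152, A = 76.
Then Σ (y_i + y_{i+1})·c_i = 840, so ȳ = 840 / (6·76) = 35/19.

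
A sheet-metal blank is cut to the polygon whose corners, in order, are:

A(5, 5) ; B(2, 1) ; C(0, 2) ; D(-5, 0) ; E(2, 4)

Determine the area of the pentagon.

Apply the surveyor's formula: 2A = Σ (x_i·y_{i+1} − x_{i+1}·y_i), indices taken mod 5.
Cross-terms: -5, 4, 10, -20, -10  ⇒  Σ = -21
Area = |Σ|/2 = 10.5.

10.5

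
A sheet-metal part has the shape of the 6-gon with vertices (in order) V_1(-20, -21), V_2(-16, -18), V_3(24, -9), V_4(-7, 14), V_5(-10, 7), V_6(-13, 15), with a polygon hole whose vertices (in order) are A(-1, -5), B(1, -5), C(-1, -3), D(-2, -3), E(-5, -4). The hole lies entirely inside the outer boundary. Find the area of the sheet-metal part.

Outer boundary:
Apply the shoelace (surveyor's) formula: 2A = Σ (x_i·y_{i+1} − x_{i+1}·y_i), indices taken mod 6.
Σ = (24) + (576) + (273) + (91) + (-59) + (573) = 1478
Area = |Σ|/2 = 739.
Hole:
Apply Gauss's area formula: 2A = Σ (x_i·y_{i+1} − x_{i+1}·y_i), indices taken mod 5.
A→B: (-1)(-5) − (1)(-5) = 10
B→C: (1)(-3) − (-1)(-5) = -8
C→D: (-1)(-3) − (-2)(-3) = -3
D→E: (-2)(-4) − (-5)(-3) = -7
E→A: (-5)(-5) − (-1)(-4) = 21
Σ = 13
Area = |Σ|/2 = 6.5.
Net area = 739 − 6.5 = 732.5.

732.5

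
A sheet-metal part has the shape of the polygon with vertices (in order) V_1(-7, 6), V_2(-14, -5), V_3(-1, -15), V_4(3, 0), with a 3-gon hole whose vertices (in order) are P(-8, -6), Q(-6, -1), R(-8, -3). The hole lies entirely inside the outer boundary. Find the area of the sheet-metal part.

190.5

Outer boundary:
Apply Gauss's area formula: 2A = Σ (x_i·y_{i+1} − x_{i+1}·y_i), indices taken mod 4.
Σ = (119) + (205) + (45) + (18) = 387
Area = |Σ|/2 = 193.5.
Hole:
P→Q: (-8)(-1) − (-6)(-6) = -28
Q→R: (-6)(-3) − (-8)(-1) = 10
R→P: (-8)(-6) − (-8)(-3) = 24
Σ = 6
Area = |Σ|/2 = 3.
Net area = 193.5 − 3 = 190.5.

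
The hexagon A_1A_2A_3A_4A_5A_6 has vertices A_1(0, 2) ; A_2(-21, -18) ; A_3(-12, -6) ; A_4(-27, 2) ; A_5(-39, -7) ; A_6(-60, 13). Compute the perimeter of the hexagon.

|A_1A_2| = √((-21)² + (-20)²) = √841 = 29
|A_2A_3| = √((9)² + (12)²) = √225 = 15
|A_3A_4| = √((-15)² + (8)²) = √289 = 17
|A_4A_5| = √((-12)² + (-9)²) = √225 = 15
|A_5A_6| = √((-21)² + (20)²) = √841 = 29
|A_6A_1| = √((60)² + (-11)²) = √3721 = 61
Perimeter = 29 + 15 + 17 + 15 + 29 + 61 = 166.

166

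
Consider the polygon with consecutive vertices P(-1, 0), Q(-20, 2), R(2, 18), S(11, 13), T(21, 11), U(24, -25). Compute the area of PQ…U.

P→Q: (-1)(2) − (-20)(0) = -2
Q→R: (-20)(18) − (2)(2) = -364
R→S: (2)(13) − (11)(18) = -172
S→T: (11)(11) − (21)(13) = -152
T→U: (21)(-25) − (24)(11) = -789
U→P: (24)(0) − (-1)(-25) = -25
Σ = -1504
Area = |Σ|/2 = 752.

752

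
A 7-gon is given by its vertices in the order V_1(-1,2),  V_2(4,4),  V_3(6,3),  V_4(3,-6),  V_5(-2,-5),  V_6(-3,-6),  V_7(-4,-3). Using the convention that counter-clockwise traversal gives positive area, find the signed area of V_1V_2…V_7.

Σ = (-12) + (-12) + (-45) + (-27) + (-3) + (-15) + (-11) = -125
Signed area = Σ/2 = -62.5 (negative ⇒ clockwise traversal).

-62.5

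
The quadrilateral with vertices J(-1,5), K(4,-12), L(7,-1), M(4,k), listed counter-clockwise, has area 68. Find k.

5

The doubled signed area Σ (x_i y_{i+1} − x_{i+1} y_i) is linear in k.
With k=0 it equals 96; the coefficient of k is 8 (from the two edges through M).
So 8·k + 96 = 2·68 = 136 ⇒ k = 5.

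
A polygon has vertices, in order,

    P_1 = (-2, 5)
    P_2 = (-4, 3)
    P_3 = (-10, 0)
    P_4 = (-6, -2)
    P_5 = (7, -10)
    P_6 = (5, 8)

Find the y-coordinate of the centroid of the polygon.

Apply Gauss's area formula. First the cross-terms c_i = x_i·y_{i+1} − x_{i+1}·y_i:
  14, 30, 20, 74, 106, 41  ⇒  2A = 285, A = 142.5.
Then Σ (y_i + y_{i+1})·c_i = -405, so ȳ = -405 / (6·142.5) = -9/19.

-9/19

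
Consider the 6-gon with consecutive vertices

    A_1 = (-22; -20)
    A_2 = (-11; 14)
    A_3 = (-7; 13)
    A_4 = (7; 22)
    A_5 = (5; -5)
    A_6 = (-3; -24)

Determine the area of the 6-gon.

783

A_1→A_2: (-22)(14) − (-11)(-20) = -528
A_2→A_3: (-11)(13) − (-7)(14) = -45
A_3→A_4: (-7)(22) − (7)(13) = -245
A_4→A_5: (7)(-5) − (5)(22) = -145
A_5→A_6: (5)(-24) − (-3)(-5) = -135
A_6→A_1: (-3)(-20) − (-22)(-24) = -468
Σ = -1566
Area = |Σ|/2 = 783.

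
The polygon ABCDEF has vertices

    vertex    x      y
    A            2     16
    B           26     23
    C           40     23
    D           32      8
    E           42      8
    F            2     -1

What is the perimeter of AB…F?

124

|AB| = √((24)² + (7)²) = √625 = 25
|BC| = √((14)² + (0)²) = √196 = 14
|CD| = √((-8)² + (-15)²) = √289 = 17
|DE| = √((10)² + (0)²) = √100 = 10
|EF| = √((-40)² + (-9)²) = √1681 = 41
|FA| = √((0)² + (17)²) = √289 = 17
Perimeter = 25 + 14 + 17 + 10 + 41 + 17 = 124.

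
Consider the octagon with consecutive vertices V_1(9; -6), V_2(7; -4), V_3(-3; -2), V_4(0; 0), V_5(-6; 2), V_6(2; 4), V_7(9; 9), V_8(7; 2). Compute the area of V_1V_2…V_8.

Σ = (6) + (-26) + (0) + (0) + (-28) + (-18) + (-45) + (-60) = -171
Area = |Σ|/2 = 85.5.

85.5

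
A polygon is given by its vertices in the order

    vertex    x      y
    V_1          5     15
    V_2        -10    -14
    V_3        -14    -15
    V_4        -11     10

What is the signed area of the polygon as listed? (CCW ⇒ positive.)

-243

Σ = (80) + (-46) + (-305) + (-215) = -486
Signed area = Σ/2 = -243 (negative ⇒ clockwise traversal).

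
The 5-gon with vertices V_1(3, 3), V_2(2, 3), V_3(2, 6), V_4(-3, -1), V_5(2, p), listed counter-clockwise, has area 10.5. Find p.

2

Write out the shoelace sum; only the two edges meeting at V_5 involve p:
2·Area = [((-3)·p − 2·(-1)) + (2·3 − 3·p)] + 25
       = -6·p + 33 = 21
⇒ p = 2.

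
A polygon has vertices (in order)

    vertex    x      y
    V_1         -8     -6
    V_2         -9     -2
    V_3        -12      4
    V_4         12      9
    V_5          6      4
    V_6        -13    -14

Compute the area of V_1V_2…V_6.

163

Apply the shoelace formula: 2A = Σ (x_i·y_{i+1} − x_{i+1}·y_i), indices taken mod 6.
Σ = (-38) + (-60) + (-156) + (-6) + (-32) + (-34) = -326
Area = |Σ|/2 = 163.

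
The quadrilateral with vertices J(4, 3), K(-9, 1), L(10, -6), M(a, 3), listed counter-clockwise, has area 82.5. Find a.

Write out the shoelace sum; only the two edges meeting at M involve a:
2·Area = [(10·3 − a·(-6)) + (a·3 − 4·3)] + 75
       = 9·a + 93 = 165
⇒ a = 8.

8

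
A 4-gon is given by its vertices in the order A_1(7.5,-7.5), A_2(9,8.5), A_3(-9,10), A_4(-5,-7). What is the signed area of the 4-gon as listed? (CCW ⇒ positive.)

Apply the shoelace (surveyor's) formula: 2A = Σ (x_i·y_{i+1} − x_{i+1}·y_i), indices taken mod 4.
Σ = (131.25) + (166.5) + (113) + (90) = 500.75
Signed area = Σ/2 = 250.375 (positive ⇒ counter-clockwise traversal).

250.375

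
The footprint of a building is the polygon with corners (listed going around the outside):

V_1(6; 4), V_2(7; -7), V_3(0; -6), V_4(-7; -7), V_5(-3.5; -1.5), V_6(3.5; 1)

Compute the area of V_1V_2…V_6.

Apply Gauss's area formula: 2A = Σ (x_i·y_{i+1} − x_{i+1}·y_i), indices taken mod 6.
V_1→V_2: (6)(-7) − (7)(4) = -70
V_2→V_3: (7)(-6) − (0)(-7) = -42
V_3→V_4: (0)(-7) − (-7)(-6) = -42
V_4→V_5: (-7)(-1.5) − (-3.5)(-7) = -14
V_5→V_6: (-3.5)(1) − (3.5)(-1.5) = 1.75
V_6→V_1: (3.5)(4) − (6)(1) = 8
Σ = -158.25
Area = |Σ|/2 = 79.125.

79.125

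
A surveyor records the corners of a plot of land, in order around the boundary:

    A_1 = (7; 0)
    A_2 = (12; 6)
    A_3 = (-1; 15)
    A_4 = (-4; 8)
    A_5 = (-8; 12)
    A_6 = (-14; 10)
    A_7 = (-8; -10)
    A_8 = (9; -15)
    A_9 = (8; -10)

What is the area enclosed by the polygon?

Apply the shoelace (surveyor's) formula: 2A = Σ (x_i·y_{i+1} − x_{i+1}·y_i), indices taken mod 9.
Σ = (42) + (186) + (52) + (16) + (88) + (220) + (210) + (30) + (70) = 914
Area = |Σ|/2 = 457.

457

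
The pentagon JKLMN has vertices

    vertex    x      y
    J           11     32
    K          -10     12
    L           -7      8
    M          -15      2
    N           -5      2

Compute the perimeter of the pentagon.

88

|JK| = √((-21)² + (-20)²) = √841 = 29
|KL| = √((3)² + (-4)²) = √25 = 5
|LM| = √((-8)² + (-6)²) = √100 = 10
|MN| = √((10)² + (0)²) = √100 = 10
|NJ| = √((16)² + (30)²) = √1156 = 34
Perimeter = 29 + 5 + 10 + 10 + 34 = 88.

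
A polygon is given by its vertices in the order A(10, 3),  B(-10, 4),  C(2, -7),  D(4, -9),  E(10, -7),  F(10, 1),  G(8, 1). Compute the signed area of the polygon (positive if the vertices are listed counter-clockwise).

150

Σ = (70) + (62) + (10) + (62) + (80) + (2) + (14) = 300
Signed area = Σ/2 = 150 (positive ⇒ counter-clockwise traversal).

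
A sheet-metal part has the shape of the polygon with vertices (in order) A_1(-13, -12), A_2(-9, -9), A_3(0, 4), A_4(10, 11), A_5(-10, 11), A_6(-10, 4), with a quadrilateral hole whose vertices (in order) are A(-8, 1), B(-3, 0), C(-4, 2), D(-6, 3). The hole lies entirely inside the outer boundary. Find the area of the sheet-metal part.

190

Outer boundary:
Apply the shoelace (surveyor's) formula: 2A = Σ (x_i·y_{i+1} − x_{i+1}·y_i), indices taken mod 6.
Σ = (9) + (-36) + (-40) + (220) + (70) + (172) = 395
Area = |Σ|/2 = 197.5.
Hole:
Apply the surveyor's formula: 2A = Σ (x_i·y_{i+1} − x_{i+1}·y_i), indices taken mod 4.
A→B: (-8)(0) − (-3)(1) = 3
B→C: (-3)(2) − (-4)(0) = -6
C→D: (-4)(3) − (-6)(2) = 0
D→A: (-6)(1) − (-8)(3) = 18
Σ = 15
Area = |Σ|/2 = 7.5.
Net area = 197.5 − 7.5 = 190.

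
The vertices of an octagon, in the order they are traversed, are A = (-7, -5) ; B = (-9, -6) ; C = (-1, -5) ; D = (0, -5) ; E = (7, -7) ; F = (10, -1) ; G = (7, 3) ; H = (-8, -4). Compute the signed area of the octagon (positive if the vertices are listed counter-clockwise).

Apply the surveyor's formula: 2A = Σ (x_i·y_{i+1} − x_{i+1}·y_i), indices taken mod 8.
Cross-terms: -3, 39, 5, 35, 63, 37, -4, 12  ⇒  Σ = 184
Signed area = Σ/2 = 92 (positive ⇒ counter-clockwise traversal).

92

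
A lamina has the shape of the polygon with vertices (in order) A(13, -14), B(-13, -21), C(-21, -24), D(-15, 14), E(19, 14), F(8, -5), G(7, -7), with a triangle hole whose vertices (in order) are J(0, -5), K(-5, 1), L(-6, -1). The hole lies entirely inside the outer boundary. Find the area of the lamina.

966.5

Outer boundary:
Apply Gauss's area formula: 2A = Σ (x_i·y_{i+1} − x_{i+1}·y_i), indices taken mod 7.
A→B: (13)(-21) − (-13)(-14) = -455
B→C: (-13)(-24) − (-21)(-21) = -129
C→D: (-21)(14) − (-15)(-24) = -654
D→E: (-15)(14) − (19)(14) = -476
E→F: (19)(-5) − (8)(14) = -207
F→G: (8)(-7) − (7)(-5) = -21
G→A: (7)(-14) − (13)(-7) = -7
Σ = -1949
Area = |Σ|/2 = 974.5.
Hole:
Apply the shoelace (surveyor's) formula: 2A = Σ (x_i·y_{i+1} − x_{i+1}·y_i), indices taken mod 3.
Σ = (-25) + (11) + (30) = 16
Area = |Σ|/2 = 8.
Net area = 974.5 − 8 = 966.5.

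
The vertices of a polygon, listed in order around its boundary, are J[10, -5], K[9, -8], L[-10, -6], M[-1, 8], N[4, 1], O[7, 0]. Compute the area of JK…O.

Apply the shoelace (surveyor's) formula: 2A = Σ (x_i·y_{i+1} − x_{i+1}·y_i), indices taken mod 6.
J→K: (10)(-8) − (9)(-5) = -35
K→L: (9)(-6) − (-10)(-8) = -134
L→M: (-10)(8) − (-1)(-6) = -86
M→N: (-1)(1) − (4)(8) = -33
N→O: (4)(0) − (7)(1) = -7
O→J: (7)(-5) − (10)(0) = -35
Σ = -330
Area = |Σ|/2 = 165.

165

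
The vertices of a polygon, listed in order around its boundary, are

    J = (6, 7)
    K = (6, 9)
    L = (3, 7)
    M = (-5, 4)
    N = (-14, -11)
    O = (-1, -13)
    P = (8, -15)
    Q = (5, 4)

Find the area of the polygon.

J→K: (6)(9) − (6)(7) = 12
K→L: (6)(7) − (3)(9) = 15
L→M: (3)(4) − (-5)(7) = 47
M→N: (-5)(-11) − (-14)(4) = 111
N→O: (-14)(-13) − (-1)(-11) = 171
O→P: (-1)(-15) − (8)(-13) = 119
P→Q: (8)(4) − (5)(-15) = 107
Q→J: (5)(7) − (6)(4) = 11
Σ = 593
Area = |Σ|/2 = 296.5.

296.5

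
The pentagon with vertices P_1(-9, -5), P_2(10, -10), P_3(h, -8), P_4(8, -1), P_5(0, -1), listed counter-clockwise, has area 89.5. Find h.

Write out the shoelace sum; only the two edges meeting at P_3 involve h:
2·Area = [(10·(-8) − h·(-10)) + (h·(-1) − 8·(-8))] + 123
       = 9·h + 107 = 179
⇒ h = 8.

8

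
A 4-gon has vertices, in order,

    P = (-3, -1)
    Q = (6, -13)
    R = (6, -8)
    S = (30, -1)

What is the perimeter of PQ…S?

78

|PQ| = √((9)² + (-12)²) = √225 = 15
|QR| = √((0)² + (5)²) = √25 = 5
|RS| = √((24)² + (7)²) = √625 = 25
|SP| = √((-33)² + (0)²) = √1089 = 33
Perimeter = 15 + 5 + 25 + 33 = 78.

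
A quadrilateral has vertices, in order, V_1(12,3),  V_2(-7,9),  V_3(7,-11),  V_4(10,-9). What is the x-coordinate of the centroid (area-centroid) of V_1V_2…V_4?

560/123

Apply the shoelace formula. First the cross-terms c_i = x_i·y_{i+1} − x_{i+1}·y_i:
  129, 14, 47, 138  ⇒  2A = 328, A = 164.
Then Σ (x_i + x_{i+1})·c_i = 4480, so x̄ = 4480 / (6·164) = 560/123.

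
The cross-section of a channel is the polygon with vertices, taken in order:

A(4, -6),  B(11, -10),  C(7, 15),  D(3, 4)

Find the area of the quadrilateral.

105

Apply the shoelace (surveyor's) formula: 2A = Σ (x_i·y_{i+1} − x_{i+1}·y_i), indices taken mod 4.
Σ = (26) + (235) + (-17) + (-34) = 210
Area = |Σ|/2 = 105.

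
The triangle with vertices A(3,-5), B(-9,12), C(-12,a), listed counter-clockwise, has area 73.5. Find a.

Write out the shoelace sum; only the two edges meeting at C involve a:
2·Area = [((-9)·a − (-12)·12) + ((-12)·(-5) − 3·a)] + -9
       = -12·a + 195 = 147
⇒ a = 4.

4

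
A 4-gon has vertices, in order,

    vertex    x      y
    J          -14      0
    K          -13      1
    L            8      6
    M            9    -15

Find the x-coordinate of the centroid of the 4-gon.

25/33

Apply the surveyor's formula. First the cross-terms c_i = x_i·y_{i+1} − x_{i+1}·y_i:
  -14, -86, -174, -210  ⇒  2A = -484, A = -242.
Then Σ (x_i + x_{i+1})·c_i = -1100, so x̄ = -1100 / (6·(-242)) = 25/33.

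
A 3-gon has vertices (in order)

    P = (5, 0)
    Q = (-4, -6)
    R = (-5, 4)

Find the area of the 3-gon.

Σ = (-30) + (-46) + (-20) = -96
Area = |Σ|/2 = 48.

48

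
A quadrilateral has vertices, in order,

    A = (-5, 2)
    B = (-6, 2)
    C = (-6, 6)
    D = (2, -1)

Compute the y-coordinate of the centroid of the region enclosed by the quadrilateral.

215/87

Apply the shoelace formula. First the cross-terms c_i = x_i·y_{i+1} − x_{i+1}·y_i:
  2, -24, -6, -1  ⇒  2A = -29, A = -14.5.
Then Σ (y_i + y_{i+1})·c_i = -215, so ȳ = -215 / (6·(-14.5)) = 215/87.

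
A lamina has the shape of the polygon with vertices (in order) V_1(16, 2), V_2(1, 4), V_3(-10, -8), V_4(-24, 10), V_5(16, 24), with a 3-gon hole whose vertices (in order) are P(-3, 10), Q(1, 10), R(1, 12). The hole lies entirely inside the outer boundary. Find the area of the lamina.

Outer boundary:
Apply the shoelace formula: 2A = Σ (x_i·y_{i+1} − x_{i+1}·y_i), indices taken mod 5.
V_1→V_2: (16)(4) − (1)(2) = 62
V_2→V_3: (1)(-8) − (-10)(4) = 32
V_3→V_4: (-10)(10) − (-24)(-8) = -292
V_4→V_5: (-24)(24) − (16)(10) = -736
V_5→V_1: (16)(2) − (16)(24) = -352
Σ = -1286
Area = |Σ|/2 = 643.
Hole:
Σ = (-40) + (2) + (46) = 8
Area = |Σ|/2 = 4.
Net area = 643 − 4 = 639.

639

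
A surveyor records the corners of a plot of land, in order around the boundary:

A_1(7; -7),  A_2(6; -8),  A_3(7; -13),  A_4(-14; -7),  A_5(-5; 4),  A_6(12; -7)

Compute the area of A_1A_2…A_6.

Σ = (-14) + (-22) + (-231) + (-91) + (-13) + (-35) = -406
Area = |Σ|/2 = 203.

203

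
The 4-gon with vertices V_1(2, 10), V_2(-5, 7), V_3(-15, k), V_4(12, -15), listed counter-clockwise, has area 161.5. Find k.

13

The doubled signed area Σ (x_i y_{i+1} − x_{i+1} y_i) is linear in k.
With k=0 it equals 544; the coefficient of k is -17 (from the two edges through V_3).
So -17·k + 544 = 2·161.5 = 323 ⇒ k = 13.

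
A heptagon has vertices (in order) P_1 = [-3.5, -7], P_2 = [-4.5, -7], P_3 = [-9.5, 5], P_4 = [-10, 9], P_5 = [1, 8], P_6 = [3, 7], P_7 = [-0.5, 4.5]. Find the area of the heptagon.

100.625

Apply Gauss's area formula: 2A = Σ (x_i·y_{i+1} − x_{i+1}·y_i), indices taken mod 7.
Cross-terms: -7, -89, -35.5, -89, -17, 17, 19.25  ⇒  Σ = -201.25
Area = |Σ|/2 = 100.625.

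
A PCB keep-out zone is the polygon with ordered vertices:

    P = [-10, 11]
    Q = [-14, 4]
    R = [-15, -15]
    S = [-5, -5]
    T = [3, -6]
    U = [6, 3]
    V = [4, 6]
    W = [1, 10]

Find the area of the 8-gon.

321.5

Apply Gauss's area formula: 2A = Σ (x_i·y_{i+1} − x_{i+1}·y_i), indices taken mod 8.
Σ = (114) + (270) + (0) + (45) + (45) + (24) + (34) + (111) = 643
Area = |Σ|/2 = 321.5.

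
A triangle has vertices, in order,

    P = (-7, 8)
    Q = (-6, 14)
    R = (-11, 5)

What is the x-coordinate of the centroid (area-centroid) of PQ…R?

-8

Apply the surveyor's formula. First the cross-terms c_i = x_i·y_{i+1} − x_{i+1}·y_i:
  -50, 124, -53  ⇒  2A = 21, A = 10.5.
Then Σ (x_i + x_{i+1})·c_i = -504, so x̄ = -504 / (6·10.5) = -8.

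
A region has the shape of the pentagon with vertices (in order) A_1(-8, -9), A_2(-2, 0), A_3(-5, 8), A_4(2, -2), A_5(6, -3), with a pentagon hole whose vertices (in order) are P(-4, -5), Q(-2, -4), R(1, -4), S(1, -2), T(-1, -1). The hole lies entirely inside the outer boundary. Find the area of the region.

Outer boundary:
Apply the shoelace (surveyor's) formula: 2A = Σ (x_i·y_{i+1} − x_{i+1}·y_i), indices taken mod 5.
Cross-terms: -18, -16, -6, 6, -78  ⇒  Σ = -112
Area = |Σ|/2 = 56.
Hole:
Apply the surveyor's formula: 2A = Σ (x_i·y_{i+1} − x_{i+1}·y_i), indices taken mod 5.
Cross-terms: 6, 12, 2, -3, 1  ⇒  Σ = 18
Area = |Σ|/2 = 9.
Net area = 56 − 9 = 47.

47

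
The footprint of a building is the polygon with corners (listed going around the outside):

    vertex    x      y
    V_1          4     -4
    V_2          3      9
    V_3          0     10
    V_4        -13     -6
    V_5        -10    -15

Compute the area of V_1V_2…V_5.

Apply the shoelace formula: 2A = Σ (x_i·y_{i+1} − x_{i+1}·y_i), indices taken mod 5.
Cross-terms: 48, 30, 130, 135, 100  ⇒  Σ = 443
Area = |Σ|/2 = 221.5.

221.5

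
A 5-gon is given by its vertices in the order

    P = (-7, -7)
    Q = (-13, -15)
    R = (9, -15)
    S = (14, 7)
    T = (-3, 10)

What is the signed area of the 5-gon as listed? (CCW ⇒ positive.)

434.5

Apply the surveyor's formula: 2A = Σ (x_i·y_{i+1} − x_{i+1}·y_i), indices taken mod 5.
Cross-terms: 14, 330, 273, 161, 91  ⇒  Σ = 869
Signed area = Σ/2 = 434.5 (positive ⇒ counter-clockwise traversal).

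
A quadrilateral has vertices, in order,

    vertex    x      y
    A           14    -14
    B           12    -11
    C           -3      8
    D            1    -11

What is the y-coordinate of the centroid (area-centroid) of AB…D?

Apply the shoelace (surveyor's) formula. First the cross-terms c_i = x_i·y_{i+1} − x_{i+1}·y_i:
  14, 63, 25, 140  ⇒  2A = 242, A = 121.
Then Σ (y_i + y_{i+1})·c_i = -4114, so ȳ = -4114 / (6·121) = -17/3.

-17/3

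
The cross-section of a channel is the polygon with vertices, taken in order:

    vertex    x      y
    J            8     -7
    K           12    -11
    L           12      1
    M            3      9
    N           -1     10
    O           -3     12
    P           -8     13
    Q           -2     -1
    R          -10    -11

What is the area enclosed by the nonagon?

281.5

J→K: (8)(-11) − (12)(-7) = -4
K→L: (12)(1) − (12)(-11) = 144
L→M: (12)(9) − (3)(1) = 105
M→N: (3)(10) − (-1)(9) = 39
N→O: (-1)(12) − (-3)(10) = 18
O→P: (-3)(13) − (-8)(12) = 57
P→Q: (-8)(-1) − (-2)(13) = 34
Q→R: (-2)(-11) − (-10)(-1) = 12
R→J: (-10)(-7) − (8)(-11) = 158
Σ = 563
Area = |Σ|/2 = 281.5.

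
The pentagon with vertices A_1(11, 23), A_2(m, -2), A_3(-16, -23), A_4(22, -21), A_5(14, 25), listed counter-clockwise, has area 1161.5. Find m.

Write out the shoelace sum; only the two edges meeting at A_2 involve m:
2·Area = [(11·(-2) − m·23) + (m·(-23) − (-16)·(-2))] + 1733
       = -46·m + 1679 = 2323
⇒ m = -14.

-14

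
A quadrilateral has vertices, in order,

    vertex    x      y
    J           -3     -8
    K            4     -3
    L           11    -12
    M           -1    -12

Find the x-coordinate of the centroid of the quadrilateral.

Apply the shoelace (surveyor's) formula. First the cross-terms c_i = x_i·y_{i+1} − x_{i+1}·y_i:
  41, -15, -144, -28  ⇒  2A = -146, A = -73.
Then Σ (x_i + x_{i+1})·c_i = -1512, so x̄ = -1512 / (6·(-73)) = 252/73.

252/73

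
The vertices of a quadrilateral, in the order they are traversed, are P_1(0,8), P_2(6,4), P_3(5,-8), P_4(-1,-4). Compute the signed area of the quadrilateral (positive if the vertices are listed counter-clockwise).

Σ = (-48) + (-68) + (-28) + (-8) = -152
Signed area = Σ/2 = -76 (negative ⇒ clockwise traversal).

-76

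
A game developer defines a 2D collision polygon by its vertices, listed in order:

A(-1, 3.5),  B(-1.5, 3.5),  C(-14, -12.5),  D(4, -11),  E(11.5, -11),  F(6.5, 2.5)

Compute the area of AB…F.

Cross-terms: 1.75, 67.75, 204, 82.5, 100.25, 25.25  ⇒  Σ = 481.5
Area = |Σ|/2 = 240.75.

240.75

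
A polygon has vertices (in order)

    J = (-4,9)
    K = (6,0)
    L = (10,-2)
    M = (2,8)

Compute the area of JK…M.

34

Apply the shoelace (surveyor's) formula: 2A = Σ (x_i·y_{i+1} − x_{i+1}·y_i), indices taken mod 4.
Σ = (-54) + (-12) + (84) + (50) = 68
Area = |Σ|/2 = 34.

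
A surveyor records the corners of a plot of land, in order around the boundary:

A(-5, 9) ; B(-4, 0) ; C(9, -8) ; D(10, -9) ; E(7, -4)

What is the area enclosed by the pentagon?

66.5

Apply the surveyor's formula: 2A = Σ (x_i·y_{i+1} − x_{i+1}·y_i), indices taken mod 5.
Cross-terms: 36, 32, -1, 23, 43  ⇒  Σ = 133
Area = |Σ|/2 = 66.5.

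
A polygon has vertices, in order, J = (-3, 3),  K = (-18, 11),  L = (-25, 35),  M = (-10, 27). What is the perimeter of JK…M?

|JK| = √((-15)² + (8)²) = √289 = 17
|KL| = √((-7)² + (24)²) = √625 = 25
|LM| = √((15)² + (-8)²) = √289 = 17
|MJ| = √((7)² + (-24)²) = √625 = 25
Perimeter = 17 + 25 + 17 + 25 = 84.

84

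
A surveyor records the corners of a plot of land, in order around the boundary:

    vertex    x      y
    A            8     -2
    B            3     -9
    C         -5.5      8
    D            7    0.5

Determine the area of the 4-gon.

A→B: (8)(-9) − (3)(-2) = -66
B→C: (3)(8) − (-5.5)(-9) = -25.5
C→D: (-5.5)(0.5) − (7)(8) = -58.75
D→A: (7)(-2) − (8)(0.5) = -18
Σ = -168.25
Area = |Σ|/2 = 84.125.

84.125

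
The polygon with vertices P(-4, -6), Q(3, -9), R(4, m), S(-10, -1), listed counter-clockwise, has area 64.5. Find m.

The doubled signed area Σ (x_i y_{i+1} − x_{i+1} y_i) is linear in m.
With m=0 it equals 142; the coefficient of m is 13 (from the two edges through R).
So 13·m + 142 = 2·64.5 = 129 ⇒ m = -1.

-1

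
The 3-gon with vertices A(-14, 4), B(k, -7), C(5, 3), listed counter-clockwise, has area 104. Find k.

-13

The doubled signed area Σ (x_i y_{i+1} − x_{i+1} y_i) is linear in k.
With k=0 it equals 195; the coefficient of k is -1 (from the two edges through B).
So -1·k + 195 = 2·104 = 208 ⇒ k = -13.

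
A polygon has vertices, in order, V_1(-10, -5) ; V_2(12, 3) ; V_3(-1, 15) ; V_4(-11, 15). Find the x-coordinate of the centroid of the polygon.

-168/71

Apply Gauss's area formula. First the cross-terms c_i = x_i·y_{i+1} − x_{i+1}·y_i:
  30, 183, 150, 205  ⇒  2A = 568, A = 284.
Then Σ (x_i + x_{i+1})·c_i = -4032, so x̄ = -4032 / (6·284) = -168/71.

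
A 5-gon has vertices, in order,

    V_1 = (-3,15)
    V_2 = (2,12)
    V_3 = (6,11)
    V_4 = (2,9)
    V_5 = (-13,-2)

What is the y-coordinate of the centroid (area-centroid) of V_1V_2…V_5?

2057/258

Apply Gauss's area formula. First the cross-terms c_i = x_i·y_{i+1} − x_{i+1}·y_i:
  -66, -50, 32, 113, -201  ⇒  2A = -172, A = -86.
Then Σ (y_i + y_{i+1})·c_i = -4114, so ȳ = -4114 / (6·(-86)) = 2057/258.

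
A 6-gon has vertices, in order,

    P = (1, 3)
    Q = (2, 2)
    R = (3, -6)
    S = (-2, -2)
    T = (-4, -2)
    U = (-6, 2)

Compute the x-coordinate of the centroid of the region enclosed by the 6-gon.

-17/21

Apply the shoelace (surveyor's) formula. First the cross-terms c_i = x_i·y_{i+1} − x_{i+1}·y_i:
  -4, -18, -18, -4, -20, -20  ⇒  2A = -84, A = -42.
Then Σ (x_i + x_{i+1})·c_i = 204, so x̄ = 204 / (6·(-42)) = -17/21.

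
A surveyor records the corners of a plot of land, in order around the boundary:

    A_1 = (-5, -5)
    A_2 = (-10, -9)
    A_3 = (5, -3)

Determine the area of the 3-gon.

Σ = (-5) + (75) + (-40) = 30
Area = |Σ|/2 = 15.

15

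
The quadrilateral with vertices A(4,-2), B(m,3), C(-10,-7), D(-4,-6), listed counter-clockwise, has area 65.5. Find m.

The doubled signed area Σ (x_i y_{i+1} − x_{i+1} y_i) is linear in m.
With m=0 it equals 106; the coefficient of m is -5 (from the two edges through B).
So -5·m + 106 = 2·65.5 = 131 ⇒ m = -5.

-5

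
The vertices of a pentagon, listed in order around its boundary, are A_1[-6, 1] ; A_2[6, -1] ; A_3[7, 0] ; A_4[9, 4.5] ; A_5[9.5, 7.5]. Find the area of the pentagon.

58.875

Apply the shoelace formula: 2A = Σ (x_i·y_{i+1} − x_{i+1}·y_i), indices taken mod 5.
Σ = (0) + (7) + (31.5) + (24.75) + (54.5) = 117.75
Area = |Σ|/2 = 58.875.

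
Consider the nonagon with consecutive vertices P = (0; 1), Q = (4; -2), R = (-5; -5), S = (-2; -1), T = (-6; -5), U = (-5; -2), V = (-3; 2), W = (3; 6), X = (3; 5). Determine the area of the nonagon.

44

Apply the surveyor's formula: 2A = Σ (x_i·y_{i+1} − x_{i+1}·y_i), indices taken mod 9.
Σ = (-4) + (-30) + (-5) + (4) + (-13) + (-16) + (-24) + (-3) + (3) = -88
Area = |Σ|/2 = 44.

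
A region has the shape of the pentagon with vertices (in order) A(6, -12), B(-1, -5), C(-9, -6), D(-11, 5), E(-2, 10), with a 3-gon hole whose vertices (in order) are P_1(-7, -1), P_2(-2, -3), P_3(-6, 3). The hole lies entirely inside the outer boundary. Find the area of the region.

153

Outer boundary:
Apply the shoelace formula: 2A = Σ (x_i·y_{i+1} − x_{i+1}·y_i), indices taken mod 5.
A→B: (6)(-5) − (-1)(-12) = -42
B→C: (-1)(-6) − (-9)(-5) = -39
C→D: (-9)(5) − (-11)(-6) = -111
D→E: (-11)(10) − (-2)(5) = -100
E→A: (-2)(-12) − (6)(10) = -36
Σ = -328
Area = |Σ|/2 = 164.
Hole:
P_1→P_2: (-7)(-3) − (-2)(-1) = 19
P_2→P_3: (-2)(3) − (-6)(-3) = -24
P_3→P_1: (-6)(-1) − (-7)(3) = 27
Σ = 22
Area = |Σ|/2 = 11.
Net area = 164 − 11 = 153.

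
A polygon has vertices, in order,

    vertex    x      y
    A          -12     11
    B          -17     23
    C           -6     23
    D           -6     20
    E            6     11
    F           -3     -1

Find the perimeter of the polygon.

|AB| = √((-5)² + (12)²) = √169 = 13
|BC| = √((11)² + (0)²) = √121 = 11
|CD| = √((0)² + (-3)²) = √9 = 3
|DE| = √((12)² + (-9)²) = √225 = 15
|EF| = √((-9)² + (-12)²) = √225 = 15
|FA| = √((-9)² + (12)²) = √225 = 15
Perimeter = 13 + 11 + 3 + 15 + 15 + 15 = 72.

72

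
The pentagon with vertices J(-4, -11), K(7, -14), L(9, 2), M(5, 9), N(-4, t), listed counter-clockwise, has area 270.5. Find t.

13

Write out the shoelace sum; only the two edges meeting at N involve t:
2·Area = [(5·t − (-4)·9) + ((-4)·(-11) − (-4)·t)] + 344
       = 9·t + 424 = 541
⇒ t = 13.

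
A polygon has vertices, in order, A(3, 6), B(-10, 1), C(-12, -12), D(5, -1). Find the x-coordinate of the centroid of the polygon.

Apply Gauss's area formula. First the cross-terms c_i = x_i·y_{i+1} − x_{i+1}·y_i:
  63, 132, 72, 33  ⇒  2A = 300, A = 150.
Then Σ (x_i + x_{i+1})·c_i = -3585, so x̄ = -3585 / (6·150) = -239/60.

-239/60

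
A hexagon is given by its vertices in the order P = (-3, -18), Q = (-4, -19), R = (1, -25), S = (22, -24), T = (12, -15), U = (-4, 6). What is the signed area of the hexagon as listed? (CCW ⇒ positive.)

345

Apply the shoelace (surveyor's) formula: 2A = Σ (x_i·y_{i+1} − x_{i+1}·y_i), indices taken mod 6.
P→Q: (-3)(-19) − (-4)(-18) = -15
Q→R: (-4)(-25) − (1)(-19) = 119
R→S: (1)(-24) − (22)(-25) = 526
S→T: (22)(-15) − (12)(-24) = -42
T→U: (12)(6) − (-4)(-15) = 12
U→P: (-4)(-18) − (-3)(6) = 90
Σ = 690
Signed area = Σ/2 = 345 (positive ⇒ counter-clockwise traversal).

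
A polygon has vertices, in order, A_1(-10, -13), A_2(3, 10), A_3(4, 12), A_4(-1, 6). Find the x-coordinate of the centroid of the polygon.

Apply Gauss's area formula. First the cross-terms c_i = x_i·y_{i+1} − x_{i+1}·y_i:
  -61, -4, 36, 73  ⇒  2A = 44, A = 22.
Then Σ (x_i + x_{i+1})·c_i = -296, so x̄ = -296 / (6·22) = -74/33.

-74/33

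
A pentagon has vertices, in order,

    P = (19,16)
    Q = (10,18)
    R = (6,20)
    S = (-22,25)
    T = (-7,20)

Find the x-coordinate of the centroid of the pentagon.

-303/107

Apply the surveyor's formula. First the cross-terms c_i = x_i·y_{i+1} − x_{i+1}·y_i:
  182, 92, 590, -265, -492  ⇒  2A = 107, A = 53.5.
Then Σ (x_i + x_{i+1})·c_i = -909, so x̄ = -909 / (6·53.5) = -303/107.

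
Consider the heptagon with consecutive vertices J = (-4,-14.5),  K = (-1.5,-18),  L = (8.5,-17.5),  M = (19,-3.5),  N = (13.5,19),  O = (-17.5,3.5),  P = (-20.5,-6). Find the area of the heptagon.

885.125

Apply the shoelace formula: 2A = Σ (x_i·y_{i+1} − x_{i+1}·y_i), indices taken mod 7.
Σ = (50.25) + (179.25) + (302.75) + (408.25) + (379.75) + (176.75) + (273.25) = 1770.25
Area = |Σ|/2 = 885.125.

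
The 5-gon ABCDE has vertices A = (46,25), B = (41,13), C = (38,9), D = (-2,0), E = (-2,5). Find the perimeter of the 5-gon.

116

|AB| = √((-5)² + (-12)²) = √169 = 13
|BC| = √((-3)² + (-4)²) = √25 = 5
|CD| = √((-40)² + (-9)²) = √1681 = 41
|DE| = √((0)² + (5)²) = √25 = 5
|EA| = √((48)² + (20)²) = √2704 = 52
Perimeter = 13 + 5 + 41 + 5 + 52 = 116.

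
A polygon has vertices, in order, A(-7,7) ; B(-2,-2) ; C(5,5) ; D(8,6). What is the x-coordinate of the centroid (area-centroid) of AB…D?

-71/87

Apply the surveyor's formula. First the cross-terms c_i = x_i·y_{i+1} − x_{i+1}·y_i:
  28, 0, -10, 98  ⇒  2A = 116, A = 58.
Then Σ (x_i + x_{i+1})·c_i = -284, so x̄ = -284 / (6·58) = -71/87.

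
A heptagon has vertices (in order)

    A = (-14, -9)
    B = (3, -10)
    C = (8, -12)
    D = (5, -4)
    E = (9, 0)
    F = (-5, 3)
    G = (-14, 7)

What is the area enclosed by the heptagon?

266.5

Apply the surveyor's formula: 2A = Σ (x_i·y_{i+1} − x_{i+1}·y_i), indices taken mod 7.
Σ = (167) + (44) + (28) + (36) + (27) + (7) + (224) = 533
Area = |Σ|/2 = 266.5.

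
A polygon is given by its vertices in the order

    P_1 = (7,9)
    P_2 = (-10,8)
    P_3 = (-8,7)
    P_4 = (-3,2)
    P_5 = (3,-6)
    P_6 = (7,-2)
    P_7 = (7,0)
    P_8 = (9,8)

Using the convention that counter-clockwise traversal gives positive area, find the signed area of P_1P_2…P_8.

Σ = (146) + (-6) + (5) + (12) + (36) + (14) + (56) + (25) = 288
Signed area = Σ/2 = 144 (positive ⇒ counter-clockwise traversal).

144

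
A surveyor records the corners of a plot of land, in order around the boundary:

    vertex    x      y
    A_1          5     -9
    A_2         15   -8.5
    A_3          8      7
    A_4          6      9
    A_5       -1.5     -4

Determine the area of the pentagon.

Apply the surveyor's formula: 2A = Σ (x_i·y_{i+1} − x_{i+1}·y_i), indices taken mod 5.
Σ = (92.5) + (173) + (30) + (-10.5) + (33.5) = 318.5
Area = |Σ|/2 = 159.25.

159.25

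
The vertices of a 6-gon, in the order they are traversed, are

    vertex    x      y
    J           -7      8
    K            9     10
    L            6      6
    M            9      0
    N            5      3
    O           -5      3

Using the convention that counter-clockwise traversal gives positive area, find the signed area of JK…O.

-82

Apply the shoelace (surveyor's) formula: 2A = Σ (x_i·y_{i+1} − x_{i+1}·y_i), indices taken mod 6.
Σ = (-142) + (-6) + (-54) + (27) + (30) + (-19) = -164
Signed area = Σ/2 = -82 (negative ⇒ clockwise traversal).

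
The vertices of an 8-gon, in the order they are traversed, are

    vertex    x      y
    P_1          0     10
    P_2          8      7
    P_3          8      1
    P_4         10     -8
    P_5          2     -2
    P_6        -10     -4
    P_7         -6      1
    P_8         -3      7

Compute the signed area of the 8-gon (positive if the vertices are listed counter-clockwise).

Apply the shoelace formula: 2A = Σ (x_i·y_{i+1} − x_{i+1}·y_i), indices taken mod 8.
Cross-terms: -80, -48, -74, -4, -28, -34, -39, -30  ⇒  Σ = -337
Signed area = Σ/2 = -168.5 (negative ⇒ clockwise traversal).

-168.5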